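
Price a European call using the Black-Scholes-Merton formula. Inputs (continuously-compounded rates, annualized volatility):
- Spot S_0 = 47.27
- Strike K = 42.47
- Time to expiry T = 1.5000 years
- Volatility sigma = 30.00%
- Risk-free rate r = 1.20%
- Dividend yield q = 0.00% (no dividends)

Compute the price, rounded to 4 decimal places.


Answer: Price = 9.6313

Derivation:
d1 = (ln(S/K) + (r - q + 0.5*sigma^2) * T) / (sigma * sqrt(T)) = 0.52413066
d2 = d1 - sigma * sqrt(T) = 0.15670720
exp(-rT) = 0.98216103; exp(-qT) = 1.00000000
C = S_0 * exp(-qT) * N(d1) - K * exp(-rT) * N(d2)
N(d1) = 0.69990617; N(d2) = 0.56226219
C = 47.2700 * 1.00000000 * 0.69990617 - 42.4700 * 0.98216103 * 0.56226219 = 9.6313


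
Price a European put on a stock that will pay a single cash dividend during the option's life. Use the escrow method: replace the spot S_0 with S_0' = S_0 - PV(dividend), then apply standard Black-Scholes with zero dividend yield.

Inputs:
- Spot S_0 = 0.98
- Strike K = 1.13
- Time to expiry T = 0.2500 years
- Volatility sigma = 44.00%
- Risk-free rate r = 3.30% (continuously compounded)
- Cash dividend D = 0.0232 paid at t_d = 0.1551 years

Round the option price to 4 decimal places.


PV(D) = D * exp(-r * t_d) = 0.0232 * 0.99489478 = 0.02308156
S_0' = S_0 - PV(D) = 0.9800 - 0.02308156 = 0.95691844
d1 = (ln(S_0'/K) + (r + sigma^2/2)*T) / (sigma*sqrt(T)) = -0.60820340
d2 = d1 - sigma*sqrt(T) = -0.82820340
exp(-rT) = 0.99178394
N(-d1) = 0.72847371; N(-d2) = 0.79622234
P = K * exp(-rT) * N(-d2) - S_0' * N(-d1) = 1.1300 * 0.99178394 * 0.79622234 - 0.95691844 * 0.72847371 = 0.1952

Answer: Price = 0.1952


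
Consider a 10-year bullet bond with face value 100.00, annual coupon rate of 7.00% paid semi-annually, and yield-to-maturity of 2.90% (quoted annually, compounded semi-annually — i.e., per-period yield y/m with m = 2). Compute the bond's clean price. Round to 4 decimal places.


Answer: Price = 135.3698

Derivation:
Coupon per period c = face * coupon_rate / m = 3.500000
Periods per year m = 2; per-period yield y/m = 0.014500
Number of cashflows N = 20
Cashflows (t years, CF_t, discount factor 1/(1+y/m)^(m*t), PV):
  t = 0.5000: CF_t = 3.500000, DF = 0.985707, PV = 3.449975
  t = 1.0000: CF_t = 3.500000, DF = 0.971619, PV = 3.400666
  t = 1.5000: CF_t = 3.500000, DF = 0.957732, PV = 3.352061
  t = 2.0000: CF_t = 3.500000, DF = 0.944043, PV = 3.304151
  t = 2.5000: CF_t = 3.500000, DF = 0.930550, PV = 3.256925
  t = 3.0000: CF_t = 3.500000, DF = 0.917250, PV = 3.210375
  t = 3.5000: CF_t = 3.500000, DF = 0.904140, PV = 3.164490
  t = 4.0000: CF_t = 3.500000, DF = 0.891217, PV = 3.119260
  t = 4.5000: CF_t = 3.500000, DF = 0.878479, PV = 3.074678
  t = 5.0000: CF_t = 3.500000, DF = 0.865923, PV = 3.030732
  t = 5.5000: CF_t = 3.500000, DF = 0.853547, PV = 2.987414
  t = 6.0000: CF_t = 3.500000, DF = 0.841347, PV = 2.944716
  t = 6.5000: CF_t = 3.500000, DF = 0.829322, PV = 2.902628
  t = 7.0000: CF_t = 3.500000, DF = 0.817469, PV = 2.861141
  t = 7.5000: CF_t = 3.500000, DF = 0.805785, PV = 2.820248
  t = 8.0000: CF_t = 3.500000, DF = 0.794268, PV = 2.779939
  t = 8.5000: CF_t = 3.500000, DF = 0.782916, PV = 2.740206
  t = 9.0000: CF_t = 3.500000, DF = 0.771726, PV = 2.701041
  t = 9.5000: CF_t = 3.500000, DF = 0.760696, PV = 2.662435
  t = 10.0000: CF_t = 103.500000, DF = 0.749823, PV = 77.606719
Price P = sum_t PV_t = 135.369799


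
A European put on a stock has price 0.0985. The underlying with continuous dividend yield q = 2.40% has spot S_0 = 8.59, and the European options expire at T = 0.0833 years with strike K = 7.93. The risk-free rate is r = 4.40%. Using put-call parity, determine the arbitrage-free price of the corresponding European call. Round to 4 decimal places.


Put-call parity: C - P = S_0 * exp(-qT) - K * exp(-rT).
S_0 * exp(-qT) = 8.5900 * 0.99800280 = 8.57284403
K * exp(-rT) = 7.9300 * 0.99634151 = 7.90098816
C = P + S*exp(-qT) - K*exp(-rT)
C = 0.0985 + 8.57284403 - 7.90098816 = 0.7704

Answer: Call price = 0.7704


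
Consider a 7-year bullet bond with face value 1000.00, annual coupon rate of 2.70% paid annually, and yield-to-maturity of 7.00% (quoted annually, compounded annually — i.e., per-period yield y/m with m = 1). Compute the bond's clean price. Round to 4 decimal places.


Answer: Price = 768.2606

Derivation:
Coupon per period c = face * coupon_rate / m = 27.000000
Periods per year m = 1; per-period yield y/m = 0.070000
Number of cashflows N = 7
Cashflows (t years, CF_t, discount factor 1/(1+y/m)^(m*t), PV):
  t = 1.0000: CF_t = 27.000000, DF = 0.934579, PV = 25.233645
  t = 2.0000: CF_t = 27.000000, DF = 0.873439, PV = 23.582846
  t = 3.0000: CF_t = 27.000000, DF = 0.816298, PV = 22.040043
  t = 4.0000: CF_t = 27.000000, DF = 0.762895, PV = 20.598171
  t = 5.0000: CF_t = 27.000000, DF = 0.712986, PV = 19.250627
  t = 6.0000: CF_t = 27.000000, DF = 0.666342, PV = 17.991240
  t = 7.0000: CF_t = 1027.000000, DF = 0.622750, PV = 639.563985
Price P = sum_t PV_t = 768.260556


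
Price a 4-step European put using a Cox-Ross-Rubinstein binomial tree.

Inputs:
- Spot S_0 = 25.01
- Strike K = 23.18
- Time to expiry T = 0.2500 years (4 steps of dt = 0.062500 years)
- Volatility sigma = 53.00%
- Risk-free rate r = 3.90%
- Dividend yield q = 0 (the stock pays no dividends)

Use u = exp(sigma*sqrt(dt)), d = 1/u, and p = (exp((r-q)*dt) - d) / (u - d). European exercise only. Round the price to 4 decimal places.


Answer: Price = V(0,0) = 1.7136

Derivation:
dt = T/N = 0.062500
u = exp(sigma*sqrt(dt)) = 1.141679; d = 1/u = 0.875903
p = (exp((r-q)*dt) - d) / (u - d) = 0.476106
Discount per step: exp(-r*dt) = 0.997565
Stock lattice S(k, i) with i counting down-moves:
  k=0: S(0,0) = 25.0100
  k=1: S(1,0) = 28.5534; S(1,1) = 21.9063
  k=2: S(2,0) = 32.5988; S(2,1) = 25.0100; S(2,2) = 19.1878
  k=3: S(3,0) = 37.2174; S(3,1) = 28.5534; S(3,2) = 21.9063; S(3,3) = 16.8067
  k=4: S(4,0) = 42.4903; S(4,1) = 32.5988; S(4,2) = 25.0100; S(4,3) = 19.1878; S(4,4) = 14.7210
Terminal payoffs V(N, i) = max(K - S_T, 0):
  V(4,0) = 0.000000; V(4,1) = 0.000000; V(4,2) = 0.000000; V(4,3) = 3.992179; V(4,4) = 8.458990
Backward induction: V(k, i) = exp(-r*dt) * [p * V(k+1, i) + (1-p) * V(k+1, i+1)].
  V(3,0) = exp(-r*dt) * [p*0.000000 + (1-p)*0.000000] = 0.000000
  V(3,1) = exp(-r*dt) * [p*0.000000 + (1-p)*0.000000] = 0.000000
  V(3,2) = exp(-r*dt) * [p*0.000000 + (1-p)*3.992179] = 2.086388
  V(3,3) = exp(-r*dt) * [p*3.992179 + (1-p)*8.458990] = 6.316899
  V(2,0) = exp(-r*dt) * [p*0.000000 + (1-p)*0.000000] = 0.000000
  V(2,1) = exp(-r*dt) * [p*0.000000 + (1-p)*2.086388] = 1.090385
  V(2,2) = exp(-r*dt) * [p*2.086388 + (1-p)*6.316899] = 4.292253
  V(1,0) = exp(-r*dt) * [p*0.000000 + (1-p)*1.090385] = 0.569856
  V(1,1) = exp(-r*dt) * [p*1.090385 + (1-p)*4.292253] = 2.761087
  V(0,0) = exp(-r*dt) * [p*0.569856 + (1-p)*2.761087] = 1.713647


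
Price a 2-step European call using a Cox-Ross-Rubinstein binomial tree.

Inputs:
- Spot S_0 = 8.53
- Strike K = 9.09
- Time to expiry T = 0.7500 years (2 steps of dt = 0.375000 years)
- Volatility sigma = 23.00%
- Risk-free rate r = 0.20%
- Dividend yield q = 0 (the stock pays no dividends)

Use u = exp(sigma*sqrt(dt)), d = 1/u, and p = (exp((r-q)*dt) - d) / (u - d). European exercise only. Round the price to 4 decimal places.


dt = T/N = 0.375000
u = exp(sigma*sqrt(dt)) = 1.151247; d = 1/u = 0.868623
p = (exp((r-q)*dt) - d) / (u - d) = 0.467501
Discount per step: exp(-r*dt) = 0.999250
Stock lattice S(k, i) with i counting down-moves:
  k=0: S(0,0) = 8.5300
  k=1: S(1,0) = 9.8201; S(1,1) = 7.4094
  k=2: S(2,0) = 11.3054; S(2,1) = 8.5300; S(2,2) = 6.4359
Terminal payoffs V(N, i) = max(S_T - K, 0):
  V(2,0) = 2.215402; V(2,1) = 0.000000; V(2,2) = 0.000000
Backward induction: V(k, i) = exp(-r*dt) * [p * V(k+1, i) + (1-p) * V(k+1, i+1)].
  V(1,0) = exp(-r*dt) * [p*2.215402 + (1-p)*0.000000] = 1.034927
  V(1,1) = exp(-r*dt) * [p*0.000000 + (1-p)*0.000000] = 0.000000
  V(0,0) = exp(-r*dt) * [p*1.034927 + (1-p)*0.000000] = 0.483467

Answer: Price = V(0,0) = 0.4835


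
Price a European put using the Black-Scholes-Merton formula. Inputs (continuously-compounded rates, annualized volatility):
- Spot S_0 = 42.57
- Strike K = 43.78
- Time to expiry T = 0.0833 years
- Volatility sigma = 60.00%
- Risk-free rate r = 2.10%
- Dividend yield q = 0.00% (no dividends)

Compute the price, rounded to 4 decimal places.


d1 = (ln(S/K) + (r - q + 0.5*sigma^2) * T) / (sigma * sqrt(T)) = -0.06516131
d2 = d1 - sigma * sqrt(T) = -0.23833174
exp(-rT) = 0.99825223; exp(-qT) = 1.00000000
P = K * exp(-rT) * N(-d2) - S_0 * exp(-qT) * N(-d1)
N(-d1) = 0.52597722; N(-d2) = 0.59418810
P = 43.7800 * 0.99825223 * 0.59418810 - 42.5700 * 1.00000000 * 0.52597722 = 3.5772

Answer: Price = 3.5772


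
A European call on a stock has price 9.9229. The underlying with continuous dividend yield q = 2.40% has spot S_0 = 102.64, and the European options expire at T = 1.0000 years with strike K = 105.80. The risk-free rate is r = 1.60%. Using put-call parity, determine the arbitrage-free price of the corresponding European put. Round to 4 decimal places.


Answer: Put price = 13.8376

Derivation:
Put-call parity: C - P = S_0 * exp(-qT) - K * exp(-rT).
S_0 * exp(-qT) = 102.6400 * 0.97628571 = 100.20596525
K * exp(-rT) = 105.8000 * 0.98412732 = 104.12067046
P = C - S*exp(-qT) + K*exp(-rT)
P = 9.9229 - 100.20596525 + 104.12067046 = 13.8376


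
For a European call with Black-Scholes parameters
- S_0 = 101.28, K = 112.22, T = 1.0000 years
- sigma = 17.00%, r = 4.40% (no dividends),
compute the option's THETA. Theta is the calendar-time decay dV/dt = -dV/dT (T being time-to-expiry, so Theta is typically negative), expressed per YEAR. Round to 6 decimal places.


d1 = -0.2595427760; d2 = -0.4295427760
phi(d1) = 0.3857291810; exp(-qT) = 1.0000000000; exp(-rT) = 0.9569539575
Theta = -S*exp(-qT)*phi(d1)*sigma/(2*sqrt(T)) - r*K*exp(-rT)*N(d2) + q*S*exp(-qT)*N(d1)
N(d1) = 0.3976082410; N(d2) = 0.3337641355; sqrt(T) = 1.0000000000
Term 1 = -101.2800 * 1.0000000000 * 0.3857291810 * 0.1700 / (2 * 1.0000000000) = -3.3206653734
Term 2 = -0.0440 * 112.2200 * 0.9569539575 * 0.3337641355 = -1.5770797362
Term 3 = 0 (no dividend yield, q = 0)
Theta = -3.3206653734 + (-1.5770797362) + (0.0000000000) = -4.897745

Answer: Theta = -4.897745


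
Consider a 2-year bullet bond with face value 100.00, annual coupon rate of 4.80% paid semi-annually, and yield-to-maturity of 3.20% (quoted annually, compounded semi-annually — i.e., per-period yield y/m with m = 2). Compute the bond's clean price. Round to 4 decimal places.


Coupon per period c = face * coupon_rate / m = 2.400000
Periods per year m = 2; per-period yield y/m = 0.016000
Number of cashflows N = 4
Cashflows (t years, CF_t, discount factor 1/(1+y/m)^(m*t), PV):
  t = 0.5000: CF_t = 2.400000, DF = 0.984252, PV = 2.362205
  t = 1.0000: CF_t = 2.400000, DF = 0.968752, PV = 2.325005
  t = 1.5000: CF_t = 2.400000, DF = 0.953496, PV = 2.288390
  t = 2.0000: CF_t = 102.400000, DF = 0.938480, PV = 96.100384
Price P = sum_t PV_t = 103.075984

Answer: Price = 103.0760


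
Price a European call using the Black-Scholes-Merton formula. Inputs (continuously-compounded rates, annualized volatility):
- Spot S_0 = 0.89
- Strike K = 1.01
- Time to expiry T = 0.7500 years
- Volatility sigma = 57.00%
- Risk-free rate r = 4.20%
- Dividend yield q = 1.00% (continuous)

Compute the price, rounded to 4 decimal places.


d1 = (ln(S/K) + (r - q + 0.5*sigma^2) * T) / (sigma * sqrt(T)) = 0.03920584
d2 = d1 - sigma * sqrt(T) = -0.45442864
exp(-rT) = 0.96899096; exp(-qT) = 0.99252805
C = S_0 * exp(-qT) * N(d1) - K * exp(-rT) * N(d2)
N(d1) = 0.51563686; N(d2) = 0.32476017
C = 0.8900 * 0.99252805 * 0.51563686 - 1.0100 * 0.96899096 * 0.32476017 = 0.1377

Answer: Price = 0.1377


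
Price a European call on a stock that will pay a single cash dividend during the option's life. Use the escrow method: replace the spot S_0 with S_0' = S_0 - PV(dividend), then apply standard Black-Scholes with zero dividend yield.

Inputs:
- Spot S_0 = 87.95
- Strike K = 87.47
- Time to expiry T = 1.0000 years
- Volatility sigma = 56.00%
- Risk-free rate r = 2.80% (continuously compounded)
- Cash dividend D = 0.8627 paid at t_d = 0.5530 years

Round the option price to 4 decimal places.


PV(D) = D * exp(-r * t_d) = 0.8627 * 0.98463526 = 0.84944484
S_0' = S_0 - PV(D) = 87.9500 - 0.84944484 = 87.10055516
d1 = (ln(S_0'/K) + (r + sigma^2/2)*T) / (sigma*sqrt(T)) = 0.32244175
d2 = d1 - sigma*sqrt(T) = -0.23755825
exp(-rT) = 0.97238837
N(d1) = 0.62644097; N(d2) = 0.40611187
C = S_0' * N(d1) - K * exp(-rT) * N(d2) = 87.10055516 * 0.62644097 - 87.4700 * 0.97238837 * 0.40611187 = 20.0216

Answer: Price = 20.0216


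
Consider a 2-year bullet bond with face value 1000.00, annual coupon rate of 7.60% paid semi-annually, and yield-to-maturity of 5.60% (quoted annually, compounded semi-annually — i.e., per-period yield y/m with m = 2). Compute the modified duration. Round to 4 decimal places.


Answer: Modified duration = 1.8434

Derivation:
Coupon per period c = face * coupon_rate / m = 38.000000
Periods per year m = 2; per-period yield y/m = 0.028000
Number of cashflows N = 4
Cashflows (t years, CF_t, discount factor 1/(1+y/m)^(m*t), PV):
  t = 0.5000: CF_t = 38.000000, DF = 0.972763, PV = 36.964981
  t = 1.0000: CF_t = 38.000000, DF = 0.946267, PV = 35.958152
  t = 1.5000: CF_t = 38.000000, DF = 0.920493, PV = 34.978747
  t = 2.0000: CF_t = 1038.000000, DF = 0.895422, PV = 929.447567
Price P = sum_t PV_t = 1037.349447
First compute Macaulay numerator sum_t t * PV_t:
  t * PV_t at t = 0.5000: 18.482490
  t * PV_t at t = 1.0000: 35.958152
  t * PV_t at t = 1.5000: 52.468121
  t * PV_t at t = 2.0000: 1858.895134
Macaulay duration D = 1965.803897 / 1037.349447 = 1.895026
Modified duration = D / (1 + y/m) = 1.895026 / (1 + 0.028000) = 1.843410


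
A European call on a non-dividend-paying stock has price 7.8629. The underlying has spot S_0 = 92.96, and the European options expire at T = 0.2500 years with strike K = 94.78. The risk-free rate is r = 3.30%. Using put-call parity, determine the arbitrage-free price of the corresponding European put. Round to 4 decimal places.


Put-call parity: C - P = S_0 * exp(-qT) - K * exp(-rT).
S_0 * exp(-qT) = 92.9600 * 1.00000000 = 92.96000000
K * exp(-rT) = 94.7800 * 0.99178394 = 94.00128163
P = C - S*exp(-qT) + K*exp(-rT)
P = 7.8629 - 92.96000000 + 94.00128163 = 8.9042

Answer: Put price = 8.9042


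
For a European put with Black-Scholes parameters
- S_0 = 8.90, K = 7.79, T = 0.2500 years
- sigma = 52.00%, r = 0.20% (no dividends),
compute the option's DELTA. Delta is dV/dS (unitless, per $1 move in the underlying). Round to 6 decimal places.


Answer: Delta = -0.259700

Derivation:
d1 = 0.6442708341; d2 = 0.3842708341
phi(d1) = 0.3241720171; exp(-qT) = 1.0000000000; exp(-rT) = 0.9995001250
N(-d1) = 0.2596999125
Delta = -exp(-qT) * N(-d1) = -1.0000000000 * 0.2596999125 = -0.259700


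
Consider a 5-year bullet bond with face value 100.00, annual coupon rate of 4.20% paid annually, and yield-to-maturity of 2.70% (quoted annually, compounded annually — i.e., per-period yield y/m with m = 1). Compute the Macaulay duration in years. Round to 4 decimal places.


Answer: Macaulay duration = 4.6275 years

Derivation:
Coupon per period c = face * coupon_rate / m = 4.200000
Periods per year m = 1; per-period yield y/m = 0.027000
Number of cashflows N = 5
Cashflows (t years, CF_t, discount factor 1/(1+y/m)^(m*t), PV):
  t = 1.0000: CF_t = 4.200000, DF = 0.973710, PV = 4.089581
  t = 2.0000: CF_t = 4.200000, DF = 0.948111, PV = 3.982066
  t = 3.0000: CF_t = 4.200000, DF = 0.923185, PV = 3.877376
  t = 4.0000: CF_t = 4.200000, DF = 0.898914, PV = 3.775440
  t = 5.0000: CF_t = 104.200000, DF = 0.875282, PV = 91.204339
Price P = sum_t PV_t = 106.928802
Macaulay numerator sum_t t * PV_t:
  t * PV_t at t = 1.0000: 4.089581
  t * PV_t at t = 2.0000: 7.964131
  t * PV_t at t = 3.0000: 11.632129
  t * PV_t at t = 4.0000: 15.101758
  t * PV_t at t = 5.0000: 456.021696
Macaulay duration D = (sum_t t * PV_t) / P = 494.809295 / 106.928802 = 4.627465


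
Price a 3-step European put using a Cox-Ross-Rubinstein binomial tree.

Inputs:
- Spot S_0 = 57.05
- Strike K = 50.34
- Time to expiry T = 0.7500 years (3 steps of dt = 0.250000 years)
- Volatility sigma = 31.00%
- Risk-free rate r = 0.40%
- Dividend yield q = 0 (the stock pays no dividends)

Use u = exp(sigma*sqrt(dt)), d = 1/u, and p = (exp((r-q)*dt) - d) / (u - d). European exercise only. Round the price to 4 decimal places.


Answer: Price = V(0,0) = 2.8104

Derivation:
dt = T/N = 0.250000
u = exp(sigma*sqrt(dt)) = 1.167658; d = 1/u = 0.856415
p = (exp((r-q)*dt) - d) / (u - d) = 0.464542
Discount per step: exp(-r*dt) = 0.999000
Stock lattice S(k, i) with i counting down-moves:
  k=0: S(0,0) = 57.0500
  k=1: S(1,0) = 66.6149; S(1,1) = 48.8585
  k=2: S(2,0) = 77.7834; S(2,1) = 57.0500; S(2,2) = 41.8431
  k=3: S(3,0) = 90.8244; S(3,1) = 66.6149; S(3,2) = 48.8585; S(3,3) = 35.8351
Terminal payoffs V(N, i) = max(K - S_T, 0):
  V(3,0) = 0.000000; V(3,1) = 0.000000; V(3,2) = 1.481514; V(3,3) = 14.504892
Backward induction: V(k, i) = exp(-r*dt) * [p * V(k+1, i) + (1-p) * V(k+1, i+1)].
  V(2,0) = exp(-r*dt) * [p*0.000000 + (1-p)*0.000000] = 0.000000
  V(2,1) = exp(-r*dt) * [p*0.000000 + (1-p)*1.481514] = 0.792496
  V(2,2) = exp(-r*dt) * [p*1.481514 + (1-p)*14.504892] = 8.446536
  V(1,0) = exp(-r*dt) * [p*0.000000 + (1-p)*0.792496] = 0.423924
  V(1,1) = exp(-r*dt) * [p*0.792496 + (1-p)*8.446536] = 4.886025
  V(0,0) = exp(-r*dt) * [p*0.423924 + (1-p)*4.886025] = 2.810380


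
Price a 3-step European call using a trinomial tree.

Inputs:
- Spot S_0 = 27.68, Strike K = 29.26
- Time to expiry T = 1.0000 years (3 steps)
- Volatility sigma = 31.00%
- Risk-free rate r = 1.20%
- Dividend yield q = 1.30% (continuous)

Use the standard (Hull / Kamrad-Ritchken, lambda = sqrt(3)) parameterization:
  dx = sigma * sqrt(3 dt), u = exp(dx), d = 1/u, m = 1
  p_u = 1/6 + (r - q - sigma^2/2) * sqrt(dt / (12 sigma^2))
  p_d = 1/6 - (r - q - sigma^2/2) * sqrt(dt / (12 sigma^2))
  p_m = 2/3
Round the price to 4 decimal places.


dt = T/N = 0.333333; dx = sigma*sqrt(3*dt) = 0.310000
u = exp(dx) = 1.363425; d = 1/u = 0.733447
p_u = 0.140296, p_m = 0.666667, p_d = 0.193038
Discount per step: exp(-r*dt) = 0.996008
Stock lattice S(k, j) with j the centered position index:
  k=0: S(0,+0) = 27.6800
  k=1: S(1,-1) = 20.3018; S(1,+0) = 27.6800; S(1,+1) = 37.7396
  k=2: S(2,-2) = 14.8903; S(2,-1) = 20.3018; S(2,+0) = 27.6800; S(2,+1) = 37.7396; S(2,+2) = 51.4551
  k=3: S(3,-3) = 10.9212; S(3,-2) = 14.8903; S(3,-1) = 20.3018; S(3,+0) = 27.6800; S(3,+1) = 37.7396; S(3,+2) = 51.4551; S(3,+3) = 70.1552
Terminal payoffs V(N, j) = max(S_T - K, 0):
  V(3,-3) = 0.000000; V(3,-2) = 0.000000; V(3,-1) = 0.000000; V(3,+0) = 0.000000; V(3,+1) = 8.479607; V(3,+2) = 22.195128; V(3,+3) = 40.895214
Backward induction: V(k, j) = exp(-r*dt) * [p_u * V(k+1, j+1) + p_m * V(k+1, j) + p_d * V(k+1, j-1)]
  V(2,-2) = exp(-r*dt) * [p_u*0.000000 + p_m*0.000000 + p_d*0.000000] = 0.000000
  V(2,-1) = exp(-r*dt) * [p_u*0.000000 + p_m*0.000000 + p_d*0.000000] = 0.000000
  V(2,+0) = exp(-r*dt) * [p_u*8.479607 + p_m*0.000000 + p_d*0.000000] = 1.184903
  V(2,+1) = exp(-r*dt) * [p_u*22.195128 + p_m*8.479607 + p_d*0.000000] = 8.731955
  V(2,+2) = exp(-r*dt) * [p_u*40.895214 + p_m*22.195128 + p_d*8.479607] = 22.082551
  V(1,-1) = exp(-r*dt) * [p_u*1.184903 + p_m*0.000000 + p_d*0.000000] = 0.165573
  V(1,+0) = exp(-r*dt) * [p_u*8.731955 + p_m*1.184903 + p_d*0.000000] = 2.006947
  V(1,+1) = exp(-r*dt) * [p_u*22.082551 + p_m*8.731955 + p_d*1.184903] = 9.111602
  V(0,+0) = exp(-r*dt) * [p_u*9.111602 + p_m*2.006947 + p_d*0.165573] = 2.637673

Answer: Price = V(0,0) = 2.6377


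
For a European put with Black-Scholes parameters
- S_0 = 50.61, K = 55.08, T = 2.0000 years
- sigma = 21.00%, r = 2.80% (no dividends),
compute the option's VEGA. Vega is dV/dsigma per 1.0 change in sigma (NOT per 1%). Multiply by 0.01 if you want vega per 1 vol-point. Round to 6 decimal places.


d1 = 0.0520649840; d2 = -0.2449198641
phi(d1) = 0.3984019278; exp(-qT) = 1.0000000000; exp(-rT) = 0.9455391359
Vega = S * exp(-qT) * phi(d1) * sqrt(T) = 50.6100 * 1.0000000000 * 0.3984019278 * 1.4142135624 = 28.514960

Answer: Vega = 28.514960


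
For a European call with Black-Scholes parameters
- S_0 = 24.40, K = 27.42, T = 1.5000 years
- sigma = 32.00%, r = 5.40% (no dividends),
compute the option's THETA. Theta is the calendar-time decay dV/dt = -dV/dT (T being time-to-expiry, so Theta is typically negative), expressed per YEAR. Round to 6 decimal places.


d1 = 0.1048954642; d2 = -0.2870228947
phi(d1) = 0.3967535141; exp(-qT) = 1.0000000000; exp(-rT) = 0.9221936914
Theta = -S*exp(-qT)*phi(d1)*sigma/(2*sqrt(T)) - r*K*exp(-rT)*N(d2) + q*S*exp(-qT)*N(d1)
N(d1) = 0.5417706209; N(d2) = 0.3870473950; sqrt(T) = 1.2247448714
Term 1 = -24.4000 * 1.0000000000 * 0.3967535141 * 0.3200 / (2 * 1.2247448714) = -1.2646925537
Term 2 = -0.0540 * 27.4200 * 0.9221936914 * 0.3870473950 = -0.5285030598
Term 3 = 0 (no dividend yield, q = 0)
Theta = -1.2646925537 + (-0.5285030598) + (0.0000000000) = -1.793196

Answer: Theta = -1.793196


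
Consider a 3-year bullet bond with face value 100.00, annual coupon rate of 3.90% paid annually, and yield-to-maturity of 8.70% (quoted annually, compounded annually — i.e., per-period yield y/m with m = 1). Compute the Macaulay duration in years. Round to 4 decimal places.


Coupon per period c = face * coupon_rate / m = 3.900000
Periods per year m = 1; per-period yield y/m = 0.087000
Number of cashflows N = 3
Cashflows (t years, CF_t, discount factor 1/(1+y/m)^(m*t), PV):
  t = 1.0000: CF_t = 3.900000, DF = 0.919963, PV = 3.587856
  t = 2.0000: CF_t = 3.900000, DF = 0.846332, PV = 3.300696
  t = 3.0000: CF_t = 103.900000, DF = 0.778595, PV = 80.895975
Price P = sum_t PV_t = 87.784528
Macaulay numerator sum_t t * PV_t:
  t * PV_t at t = 1.0000: 3.587856
  t * PV_t at t = 2.0000: 6.601392
  t * PV_t at t = 3.0000: 242.687926
Macaulay duration D = (sum_t t * PV_t) / P = 252.877174 / 87.784528 = 2.880658

Answer: Macaulay duration = 2.8807 years


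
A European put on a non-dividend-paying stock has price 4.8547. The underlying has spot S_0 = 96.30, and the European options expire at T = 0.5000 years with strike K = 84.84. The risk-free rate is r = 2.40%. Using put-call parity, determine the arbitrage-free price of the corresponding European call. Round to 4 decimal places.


Put-call parity: C - P = S_0 * exp(-qT) - K * exp(-rT).
S_0 * exp(-qT) = 96.3000 * 1.00000000 = 96.30000000
K * exp(-rT) = 84.8400 * 0.98807171 = 83.82800412
C = P + S*exp(-qT) - K*exp(-rT)
C = 4.8547 + 96.30000000 - 83.82800412 = 17.3267

Answer: Call price = 17.3267


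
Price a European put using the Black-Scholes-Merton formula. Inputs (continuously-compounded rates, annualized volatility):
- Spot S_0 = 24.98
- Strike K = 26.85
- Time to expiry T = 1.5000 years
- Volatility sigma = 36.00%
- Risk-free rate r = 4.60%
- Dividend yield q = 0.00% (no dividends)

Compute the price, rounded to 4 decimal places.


d1 = (ln(S/K) + (r - q + 0.5*sigma^2) * T) / (sigma * sqrt(T)) = 0.21321829
d2 = d1 - sigma * sqrt(T) = -0.22768986
exp(-rT) = 0.93332668; exp(-qT) = 1.00000000
P = K * exp(-rT) * N(-d2) - S_0 * exp(-qT) * N(-d1)
N(-d1) = 0.41557835; N(-d2) = 0.59005632
P = 26.8500 * 0.93332668 * 0.59005632 - 24.9800 * 1.00000000 * 0.41557835 = 4.4056

Answer: Price = 4.4056


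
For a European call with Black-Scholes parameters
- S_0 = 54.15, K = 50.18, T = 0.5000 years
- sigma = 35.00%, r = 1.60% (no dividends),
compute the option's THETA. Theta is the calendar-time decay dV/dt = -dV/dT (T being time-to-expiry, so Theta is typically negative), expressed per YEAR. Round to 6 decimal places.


d1 = 0.4637264153; d2 = 0.2162390419
phi(d1) = 0.3582731383; exp(-qT) = 1.0000000000; exp(-rT) = 0.9920319148
Theta = -S*exp(-qT)*phi(d1)*sigma/(2*sqrt(T)) - r*K*exp(-rT)*N(d2) + q*S*exp(-qT)*N(d1)
N(d1) = 0.6785781154; N(d2) = 0.5855992888; sqrt(T) = 0.7071067812
Term 1 = -54.1500 * 1.0000000000 * 0.3582731383 * 0.3500 / (2 * 0.7071067812) = -4.8013764216
Term 2 = -0.0160 * 50.1800 * 0.9920319148 * 0.5855992888 = -0.4664196346
Term 3 = 0 (no dividend yield, q = 0)
Theta = -4.8013764216 + (-0.4664196346) + (0.0000000000) = -5.267796

Answer: Theta = -5.267796


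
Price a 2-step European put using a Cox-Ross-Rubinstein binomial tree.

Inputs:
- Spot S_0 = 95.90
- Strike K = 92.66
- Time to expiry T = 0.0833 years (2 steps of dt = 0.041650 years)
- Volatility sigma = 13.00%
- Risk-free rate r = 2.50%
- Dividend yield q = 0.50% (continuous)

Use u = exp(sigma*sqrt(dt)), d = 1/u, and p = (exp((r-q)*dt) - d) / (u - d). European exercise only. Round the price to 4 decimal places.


dt = T/N = 0.041650
u = exp(sigma*sqrt(dt)) = 1.026886; d = 1/u = 0.973818
p = (exp((r-q)*dt) - d) / (u - d) = 0.509071
Discount per step: exp(-r*dt) = 0.998959
Stock lattice S(k, i) with i counting down-moves:
  k=0: S(0,0) = 95.9000
  k=1: S(1,0) = 98.4784; S(1,1) = 93.3891
  k=2: S(2,0) = 101.1260; S(2,1) = 95.9000; S(2,2) = 90.9440
Terminal payoffs V(N, i) = max(K - S_T, 0):
  V(2,0) = 0.000000; V(2,1) = 0.000000; V(2,2) = 1.715965
Backward induction: V(k, i) = exp(-r*dt) * [p * V(k+1, i) + (1-p) * V(k+1, i+1)].
  V(1,0) = exp(-r*dt) * [p*0.000000 + (1-p)*0.000000] = 0.000000
  V(1,1) = exp(-r*dt) * [p*0.000000 + (1-p)*1.715965] = 0.841540
  V(0,0) = exp(-r*dt) * [p*0.000000 + (1-p)*0.841540] = 0.412706

Answer: Price = V(0,0) = 0.4127


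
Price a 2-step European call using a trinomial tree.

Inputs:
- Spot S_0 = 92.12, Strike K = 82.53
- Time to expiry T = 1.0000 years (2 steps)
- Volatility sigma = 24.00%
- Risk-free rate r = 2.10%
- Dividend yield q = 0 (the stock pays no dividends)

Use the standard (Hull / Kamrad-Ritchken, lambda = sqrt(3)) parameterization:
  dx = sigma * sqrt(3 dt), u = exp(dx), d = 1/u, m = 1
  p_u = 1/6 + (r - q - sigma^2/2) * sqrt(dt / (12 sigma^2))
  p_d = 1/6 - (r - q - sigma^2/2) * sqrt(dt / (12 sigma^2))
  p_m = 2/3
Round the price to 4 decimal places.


dt = T/N = 0.500000; dx = sigma*sqrt(3*dt) = 0.293939
u = exp(dx) = 1.341702; d = 1/u = 0.745322
p_u = 0.160033, p_m = 0.666667, p_d = 0.173301
Discount per step: exp(-r*dt) = 0.989555
Stock lattice S(k, j) with j the centered position index:
  k=0: S(0,+0) = 92.1200
  k=1: S(1,-1) = 68.6591; S(1,+0) = 92.1200; S(1,+1) = 123.5976
  k=2: S(2,-2) = 51.1731; S(2,-1) = 68.6591; S(2,+0) = 92.1200; S(2,+1) = 123.5976; S(2,+2) = 165.8311
Terminal payoffs V(N, j) = max(S_T - K, 0):
  V(2,-2) = 0.000000; V(2,-1) = 0.000000; V(2,+0) = 9.590000; V(2,+1) = 41.067565; V(2,+2) = 83.301069
Backward induction: V(k, j) = exp(-r*dt) * [p_u * V(k+1, j+1) + p_m * V(k+1, j) + p_d * V(k+1, j-1)]
  V(1,-1) = exp(-r*dt) * [p_u*9.590000 + p_m*0.000000 + p_d*0.000000] = 1.518683
  V(1,+0) = exp(-r*dt) * [p_u*41.067565 + p_m*9.590000 + p_d*0.000000] = 12.830058
  V(1,+1) = exp(-r*dt) * [p_u*83.301069 + p_m*41.067565 + p_d*9.590000] = 41.928649
  V(0,+0) = exp(-r*dt) * [p_u*41.928649 + p_m*12.830058 + p_d*1.518683] = 15.364338

Answer: Price = V(0,0) = 15.3643


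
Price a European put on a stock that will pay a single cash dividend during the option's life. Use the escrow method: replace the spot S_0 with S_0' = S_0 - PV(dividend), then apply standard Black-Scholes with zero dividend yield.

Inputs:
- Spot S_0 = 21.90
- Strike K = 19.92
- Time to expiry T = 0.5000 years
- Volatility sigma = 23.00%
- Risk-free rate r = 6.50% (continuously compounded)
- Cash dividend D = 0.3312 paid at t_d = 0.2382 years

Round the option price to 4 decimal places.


Answer: Price = 0.4809

Derivation:
PV(D) = D * exp(-r * t_d) = 0.3312 * 0.98463625 = 0.32611152
S_0' = S_0 - PV(D) = 21.9000 - 0.32611152 = 21.57388848
d1 = (ln(S_0'/K) + (r + sigma^2/2)*T) / (sigma*sqrt(T)) = 0.77157318
d2 = d1 - sigma*sqrt(T) = 0.60893862
exp(-rT) = 0.96802245
N(-d1) = 0.22018363; N(-d2) = 0.27128256
P = K * exp(-rT) * N(-d2) - S_0' * N(-d1) = 19.9200 * 0.96802245 * 0.27128256 - 21.57388848 * 0.22018363 = 0.4809


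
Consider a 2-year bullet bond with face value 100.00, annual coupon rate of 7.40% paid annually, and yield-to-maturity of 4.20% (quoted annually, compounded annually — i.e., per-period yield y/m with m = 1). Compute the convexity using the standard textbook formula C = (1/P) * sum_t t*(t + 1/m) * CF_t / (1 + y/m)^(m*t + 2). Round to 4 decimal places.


Coupon per period c = face * coupon_rate / m = 7.400000
Periods per year m = 1; per-period yield y/m = 0.042000
Number of cashflows N = 2
Cashflows (t years, CF_t, discount factor 1/(1+y/m)^(m*t), PV):
  t = 1.0000: CF_t = 7.400000, DF = 0.959693, PV = 7.101727
  t = 2.0000: CF_t = 107.400000, DF = 0.921010, PV = 98.916523
Price P = sum_t PV_t = 106.018251
Convexity numerator sum_t t*(t + 1/m) * CF_t / (1+y/m)^(m*t + 2):
  t = 1.0000: term = 13.081531
  t = 2.0000: term = 546.618915
Convexity = (1/P) * sum = 559.700446 / 106.018251 = 5.279284

Answer: Convexity = 5.2793


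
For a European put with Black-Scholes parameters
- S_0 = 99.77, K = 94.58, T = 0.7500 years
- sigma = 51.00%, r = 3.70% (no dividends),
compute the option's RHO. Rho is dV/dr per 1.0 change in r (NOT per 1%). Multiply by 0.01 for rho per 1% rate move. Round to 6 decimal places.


Answer: Rho = -35.516482

Derivation:
d1 = 0.4046183886; d2 = -0.0370545673
phi(d1) = 0.3675865222; exp(-qT) = 1.0000000000; exp(-rT) = 0.9726314943
N(-d2) = 0.5147792514
Rho = -K*T*exp(-rT)*N(-d2) = -94.5800 * 0.7500 * 0.9726314943 * 0.5147792514 = -35.516482


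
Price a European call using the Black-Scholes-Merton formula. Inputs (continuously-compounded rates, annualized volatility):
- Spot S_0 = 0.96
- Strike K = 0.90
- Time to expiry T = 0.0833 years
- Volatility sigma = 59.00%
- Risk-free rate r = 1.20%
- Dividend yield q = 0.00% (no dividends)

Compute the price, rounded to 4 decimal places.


d1 = (ln(S/K) + (r - q + 0.5*sigma^2) * T) / (sigma * sqrt(T)) = 0.47001693
d2 = d1 - sigma * sqrt(T) = 0.29973267
exp(-rT) = 0.99900090; exp(-qT) = 1.00000000
C = S_0 * exp(-qT) * N(d1) - K * exp(-rT) * N(d2)
N(d1) = 0.68082854; N(d2) = 0.61780946
C = 0.9600 * 1.00000000 * 0.68082854 - 0.9000 * 0.99900090 * 0.61780946 = 0.0981

Answer: Price = 0.0981


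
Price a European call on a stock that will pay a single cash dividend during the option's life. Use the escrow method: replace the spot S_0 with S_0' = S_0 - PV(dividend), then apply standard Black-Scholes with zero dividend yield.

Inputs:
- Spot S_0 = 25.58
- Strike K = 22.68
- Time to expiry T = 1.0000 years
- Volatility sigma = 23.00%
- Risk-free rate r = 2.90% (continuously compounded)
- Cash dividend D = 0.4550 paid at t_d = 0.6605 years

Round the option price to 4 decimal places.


PV(D) = D * exp(-r * t_d) = 0.4550 * 0.98102778 = 0.44636764
S_0' = S_0 - PV(D) = 25.5800 - 0.44636764 = 25.13363236
d1 = (ln(S_0'/K) + (r + sigma^2/2)*T) / (sigma*sqrt(T)) = 0.68771046
d2 = d1 - sigma*sqrt(T) = 0.45771046
exp(-rT) = 0.97141646
N(d1) = 0.75418243; N(d2) = 0.67641976
C = S_0' * N(d1) - K * exp(-rT) * N(d2) = 25.13363236 * 0.75418243 - 22.6800 * 0.97141646 * 0.67641976 = 4.0526

Answer: Price = 4.0526


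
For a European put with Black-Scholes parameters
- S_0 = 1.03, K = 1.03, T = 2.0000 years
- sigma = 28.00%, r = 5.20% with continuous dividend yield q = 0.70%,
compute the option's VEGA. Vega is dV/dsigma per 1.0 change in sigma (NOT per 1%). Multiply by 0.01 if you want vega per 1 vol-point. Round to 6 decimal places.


d1 = 0.4252742213; d2 = 0.0292944238
phi(d1) = 0.3644493791; exp(-qT) = 0.9860975443; exp(-rT) = 0.9012252974
Vega = S * exp(-qT) * phi(d1) * sqrt(T) = 1.0300 * 0.9860975443 * 0.3644493791 * 1.4142135624 = 0.523491

Answer: Vega = 0.523491


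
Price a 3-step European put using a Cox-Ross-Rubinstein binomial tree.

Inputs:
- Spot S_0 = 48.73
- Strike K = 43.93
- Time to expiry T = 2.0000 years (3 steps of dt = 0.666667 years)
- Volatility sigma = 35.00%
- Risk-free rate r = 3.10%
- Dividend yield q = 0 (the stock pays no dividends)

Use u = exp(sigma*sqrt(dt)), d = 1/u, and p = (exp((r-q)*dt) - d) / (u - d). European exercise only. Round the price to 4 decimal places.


dt = T/N = 0.666667
u = exp(sigma*sqrt(dt)) = 1.330791; d = 1/u = 0.751433
p = (exp((r-q)*dt) - d) / (u - d) = 0.465082
Discount per step: exp(-r*dt) = 0.979545
Stock lattice S(k, i) with i counting down-moves:
  k=0: S(0,0) = 48.7300
  k=1: S(1,0) = 64.8495; S(1,1) = 36.6173
  k=2: S(2,0) = 86.3011; S(2,1) = 48.7300; S(2,2) = 27.5154
  k=3: S(3,0) = 114.8488; S(3,1) = 64.8495; S(3,2) = 36.6173; S(3,3) = 20.6760
Terminal payoffs V(N, i) = max(K - S_T, 0):
  V(3,0) = 0.000000; V(3,1) = 0.000000; V(3,2) = 7.312691; V(3,3) = 23.254003
Backward induction: V(k, i) = exp(-r*dt) * [p * V(k+1, i) + (1-p) * V(k+1, i+1)].
  V(2,0) = exp(-r*dt) * [p*0.000000 + (1-p)*0.000000] = 0.000000
  V(2,1) = exp(-r*dt) * [p*0.000000 + (1-p)*7.312691] = 3.831681
  V(2,2) = exp(-r*dt) * [p*7.312691 + (1-p)*23.254003] = 15.515992
  V(1,0) = exp(-r*dt) * [p*0.000000 + (1-p)*3.831681] = 2.007712
  V(1,1) = exp(-r*dt) * [p*3.831681 + (1-p)*15.515992] = 9.875614
  V(0,0) = exp(-r*dt) * [p*2.007712 + (1-p)*9.875614] = 6.089244

Answer: Price = V(0,0) = 6.0892


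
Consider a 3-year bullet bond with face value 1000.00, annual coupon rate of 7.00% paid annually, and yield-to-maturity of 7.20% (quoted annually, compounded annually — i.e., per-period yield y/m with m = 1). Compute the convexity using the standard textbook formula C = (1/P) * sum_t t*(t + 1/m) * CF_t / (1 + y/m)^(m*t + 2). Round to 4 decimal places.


Coupon per period c = face * coupon_rate / m = 70.000000
Periods per year m = 1; per-period yield y/m = 0.072000
Number of cashflows N = 3
Cashflows (t years, CF_t, discount factor 1/(1+y/m)^(m*t), PV):
  t = 1.0000: CF_t = 70.000000, DF = 0.932836, PV = 65.298507
  t = 2.0000: CF_t = 70.000000, DF = 0.870183, PV = 60.912787
  t = 3.0000: CF_t = 1070.000000, DF = 0.811738, PV = 868.559194
Price P = sum_t PV_t = 994.770488
Convexity numerator sum_t t*(t + 1/m) * CF_t / (1+y/m)^(m*t + 2):
  t = 1.0000: term = 113.643259
  t = 2.0000: term = 318.031508
  t = 3.0000: term = 9069.661885
Convexity = (1/P) * sum = 9501.336652 / 994.770488 = 9.551285

Answer: Convexity = 9.5513


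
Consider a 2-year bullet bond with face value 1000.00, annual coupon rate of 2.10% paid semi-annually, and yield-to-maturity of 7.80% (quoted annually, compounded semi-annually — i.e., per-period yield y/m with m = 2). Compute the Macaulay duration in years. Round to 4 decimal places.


Coupon per period c = face * coupon_rate / m = 10.500000
Periods per year m = 2; per-period yield y/m = 0.039000
Number of cashflows N = 4
Cashflows (t years, CF_t, discount factor 1/(1+y/m)^(m*t), PV):
  t = 0.5000: CF_t = 10.500000, DF = 0.962464, PV = 10.105871
  t = 1.0000: CF_t = 10.500000, DF = 0.926337, PV = 9.726536
  t = 1.5000: CF_t = 10.500000, DF = 0.891566, PV = 9.361440
  t = 2.0000: CF_t = 1010.500000, DF = 0.858100, PV = 867.109866
Price P = sum_t PV_t = 896.303713
Macaulay numerator sum_t t * PV_t:
  t * PV_t at t = 0.5000: 5.052936
  t * PV_t at t = 1.0000: 9.726536
  t * PV_t at t = 1.5000: 14.042160
  t * PV_t at t = 2.0000: 1734.219732
Macaulay duration D = (sum_t t * PV_t) / P = 1763.041363 / 896.303713 = 1.967013

Answer: Macaulay duration = 1.9670 years


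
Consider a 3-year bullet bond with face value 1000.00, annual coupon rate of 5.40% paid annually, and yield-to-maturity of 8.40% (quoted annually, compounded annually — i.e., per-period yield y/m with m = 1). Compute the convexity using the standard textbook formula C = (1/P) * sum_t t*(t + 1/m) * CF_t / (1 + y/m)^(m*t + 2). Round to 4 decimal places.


Coupon per period c = face * coupon_rate / m = 54.000000
Periods per year m = 1; per-period yield y/m = 0.084000
Number of cashflows N = 3
Cashflows (t years, CF_t, discount factor 1/(1+y/m)^(m*t), PV):
  t = 1.0000: CF_t = 54.000000, DF = 0.922509, PV = 49.815498
  t = 2.0000: CF_t = 54.000000, DF = 0.851023, PV = 45.955257
  t = 3.0000: CF_t = 1054.000000, DF = 0.785077, PV = 827.470966
Price P = sum_t PV_t = 923.241721
Convexity numerator sum_t t*(t + 1/m) * CF_t / (1+y/m)^(m*t + 2):
  t = 1.0000: term = 84.788296
  t = 2.0000: term = 234.653957
  t = 3.0000: term = 8450.364570
Convexity = (1/P) * sum = 8769.806823 / 923.241721 = 9.498928

Answer: Convexity = 9.4989


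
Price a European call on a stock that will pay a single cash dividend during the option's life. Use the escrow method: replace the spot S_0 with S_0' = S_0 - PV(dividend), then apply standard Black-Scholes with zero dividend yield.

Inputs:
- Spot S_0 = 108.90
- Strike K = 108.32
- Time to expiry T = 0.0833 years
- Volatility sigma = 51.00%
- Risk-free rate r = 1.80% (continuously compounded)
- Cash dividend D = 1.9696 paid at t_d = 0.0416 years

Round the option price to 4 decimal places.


Answer: Price = 5.7155

Derivation:
PV(D) = D * exp(-r * t_d) = 1.9696 * 0.99925148 = 1.96812572
S_0' = S_0 - PV(D) = 108.9000 - 1.96812572 = 106.93187428
d1 = (ln(S_0'/K) + (r + sigma^2/2)*T) / (sigma*sqrt(T)) = -0.00384050
d2 = d1 - sigma*sqrt(T) = -0.15103537
exp(-rT) = 0.99850172
N(d1) = 0.49846787; N(d2) = 0.43997391
C = S_0' * N(d1) - K * exp(-rT) * N(d2) = 106.93187428 * 0.49846787 - 108.3200 * 0.99850172 * 0.43997391 = 5.7155


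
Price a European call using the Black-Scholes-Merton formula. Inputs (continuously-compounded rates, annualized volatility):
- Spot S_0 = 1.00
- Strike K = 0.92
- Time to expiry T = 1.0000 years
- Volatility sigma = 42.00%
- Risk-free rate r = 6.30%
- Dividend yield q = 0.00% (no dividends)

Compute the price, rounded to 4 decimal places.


d1 = (ln(S/K) + (r - q + 0.5*sigma^2) * T) / (sigma * sqrt(T)) = 0.55852764
d2 = d1 - sigma * sqrt(T) = 0.13852764
exp(-rT) = 0.93894347; exp(-qT) = 1.00000000
C = S_0 * exp(-qT) * N(d1) - K * exp(-rT) * N(d2)
N(d1) = 0.71175793; N(d2) = 0.55508829
C = 1.0000 * 1.00000000 * 0.71175793 - 0.9200 * 0.93894347 * 0.55508829 = 0.2323

Answer: Price = 0.2323


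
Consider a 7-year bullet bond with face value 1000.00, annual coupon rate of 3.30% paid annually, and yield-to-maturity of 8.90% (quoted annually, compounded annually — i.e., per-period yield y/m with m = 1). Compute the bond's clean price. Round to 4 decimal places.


Answer: Price = 717.2064

Derivation:
Coupon per period c = face * coupon_rate / m = 33.000000
Periods per year m = 1; per-period yield y/m = 0.089000
Number of cashflows N = 7
Cashflows (t years, CF_t, discount factor 1/(1+y/m)^(m*t), PV):
  t = 1.0000: CF_t = 33.000000, DF = 0.918274, PV = 30.303030
  t = 2.0000: CF_t = 33.000000, DF = 0.843226, PV = 27.826474
  t = 3.0000: CF_t = 33.000000, DF = 0.774313, PV = 25.552318
  t = 4.0000: CF_t = 33.000000, DF = 0.711031, PV = 23.464020
  t = 5.0000: CF_t = 33.000000, DF = 0.652921, PV = 21.546391
  t = 6.0000: CF_t = 33.000000, DF = 0.599560, PV = 19.785483
  t = 7.0000: CF_t = 1033.000000, DF = 0.550560, PV = 568.728724
Price P = sum_t PV_t = 717.206441


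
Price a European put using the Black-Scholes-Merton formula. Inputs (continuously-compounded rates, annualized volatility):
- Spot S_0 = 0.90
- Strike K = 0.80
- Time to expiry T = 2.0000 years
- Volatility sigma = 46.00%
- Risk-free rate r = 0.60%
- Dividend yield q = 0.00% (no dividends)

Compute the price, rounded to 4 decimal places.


d1 = (ln(S/K) + (r - q + 0.5*sigma^2) * T) / (sigma * sqrt(T)) = 0.52477013
d2 = d1 - sigma * sqrt(T) = -0.12576811
exp(-rT) = 0.98807171; exp(-qT) = 1.00000000
P = K * exp(-rT) * N(-d2) - S_0 * exp(-qT) * N(-d1)
N(-d1) = 0.29987150; N(-d2) = 0.55004226
P = 0.8000 * 0.98807171 * 0.55004226 - 0.9000 * 1.00000000 * 0.29987150 = 0.1649

Answer: Price = 0.1649


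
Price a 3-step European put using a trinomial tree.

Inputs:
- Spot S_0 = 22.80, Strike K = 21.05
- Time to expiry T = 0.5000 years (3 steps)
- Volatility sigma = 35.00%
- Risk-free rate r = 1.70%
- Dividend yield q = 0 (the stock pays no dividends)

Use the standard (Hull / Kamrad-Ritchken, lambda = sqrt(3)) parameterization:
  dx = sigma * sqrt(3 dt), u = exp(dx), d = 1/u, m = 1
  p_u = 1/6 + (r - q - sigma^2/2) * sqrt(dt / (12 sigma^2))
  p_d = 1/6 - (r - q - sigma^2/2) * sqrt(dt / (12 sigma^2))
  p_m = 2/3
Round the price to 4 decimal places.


Answer: Price = V(0,0) = 1.3562

Derivation:
dt = T/N = 0.166667; dx = sigma*sqrt(3*dt) = 0.247487
u = exp(dx) = 1.280803; d = 1/u = 0.780760
p_u = 0.151767, p_m = 0.666667, p_d = 0.181566
Discount per step: exp(-r*dt) = 0.997171
Stock lattice S(k, j) with j the centered position index:
  k=0: S(0,+0) = 22.8000
  k=1: S(1,-1) = 17.8013; S(1,+0) = 22.8000; S(1,+1) = 29.2023
  k=2: S(2,-2) = 13.8986; S(2,-1) = 17.8013; S(2,+0) = 22.8000; S(2,+1) = 29.2023; S(2,+2) = 37.4024
  k=3: S(3,-3) = 10.8514; S(3,-2) = 13.8986; S(3,-1) = 17.8013; S(3,+0) = 22.8000; S(3,+1) = 29.2023; S(3,+2) = 37.4024; S(3,+3) = 47.9051
Terminal payoffs V(N, j) = max(K - S_T, 0):
  V(3,-3) = 10.198553; V(3,-2) = 7.151432; V(3,-1) = 3.248670; V(3,+0) = 0.000000; V(3,+1) = 0.000000; V(3,+2) = 0.000000; V(3,+3) = 0.000000
Backward induction: V(k, j) = exp(-r*dt) * [p_u * V(k+1, j+1) + p_m * V(k+1, j) + p_d * V(k+1, j-1)]
  V(2,-2) = exp(-r*dt) * [p_u*3.248670 + p_m*7.151432 + p_d*10.198553] = 7.092254
  V(2,-1) = exp(-r*dt) * [p_u*0.000000 + p_m*3.248670 + p_d*7.151432] = 3.454439
  V(2,+0) = exp(-r*dt) * [p_u*0.000000 + p_m*0.000000 + p_d*3.248670] = 0.588181
  V(2,+1) = exp(-r*dt) * [p_u*0.000000 + p_m*0.000000 + p_d*0.000000] = 0.000000
  V(2,+2) = exp(-r*dt) * [p_u*0.000000 + p_m*0.000000 + p_d*0.000000] = 0.000000
  V(1,-1) = exp(-r*dt) * [p_u*0.588181 + p_m*3.454439 + p_d*7.092254] = 3.669529
  V(1,+0) = exp(-r*dt) * [p_u*0.000000 + p_m*0.588181 + p_d*3.454439] = 1.016446
  V(1,+1) = exp(-r*dt) * [p_u*0.000000 + p_m*0.000000 + p_d*0.588181] = 0.106492
  V(0,+0) = exp(-r*dt) * [p_u*0.106492 + p_m*1.016446 + p_d*3.669529] = 1.356208
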